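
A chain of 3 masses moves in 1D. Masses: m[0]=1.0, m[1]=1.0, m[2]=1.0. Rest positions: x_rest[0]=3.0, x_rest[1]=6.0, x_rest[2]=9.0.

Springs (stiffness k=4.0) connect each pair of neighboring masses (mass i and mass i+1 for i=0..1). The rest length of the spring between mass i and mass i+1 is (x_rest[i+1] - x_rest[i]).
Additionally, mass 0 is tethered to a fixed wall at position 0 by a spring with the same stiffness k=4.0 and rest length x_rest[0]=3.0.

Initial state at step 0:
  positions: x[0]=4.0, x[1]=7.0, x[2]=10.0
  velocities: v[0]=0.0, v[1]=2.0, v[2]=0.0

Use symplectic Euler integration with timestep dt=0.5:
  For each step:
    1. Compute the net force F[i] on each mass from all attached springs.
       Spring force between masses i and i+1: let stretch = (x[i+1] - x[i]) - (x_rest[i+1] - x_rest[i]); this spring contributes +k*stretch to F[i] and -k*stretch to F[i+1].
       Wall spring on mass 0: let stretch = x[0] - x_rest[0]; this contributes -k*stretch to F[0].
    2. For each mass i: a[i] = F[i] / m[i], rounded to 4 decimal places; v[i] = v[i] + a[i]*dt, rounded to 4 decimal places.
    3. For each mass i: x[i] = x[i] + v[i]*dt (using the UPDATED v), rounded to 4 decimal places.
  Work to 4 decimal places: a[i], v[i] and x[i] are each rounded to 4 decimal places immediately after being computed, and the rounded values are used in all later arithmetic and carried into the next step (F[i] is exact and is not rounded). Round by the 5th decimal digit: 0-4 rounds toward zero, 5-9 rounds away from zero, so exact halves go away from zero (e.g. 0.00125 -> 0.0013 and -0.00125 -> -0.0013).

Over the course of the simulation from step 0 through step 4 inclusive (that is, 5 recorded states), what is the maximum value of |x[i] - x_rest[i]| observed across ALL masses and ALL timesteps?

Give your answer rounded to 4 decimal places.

Answer: 2.0000

Derivation:
Step 0: x=[4.0000 7.0000 10.0000] v=[0.0000 2.0000 0.0000]
Step 1: x=[3.0000 8.0000 10.0000] v=[-2.0000 2.0000 0.0000]
Step 2: x=[4.0000 6.0000 11.0000] v=[2.0000 -4.0000 2.0000]
Step 3: x=[3.0000 7.0000 10.0000] v=[-2.0000 2.0000 -2.0000]
Step 4: x=[3.0000 7.0000 9.0000] v=[0.0000 0.0000 -2.0000]
Max displacement = 2.0000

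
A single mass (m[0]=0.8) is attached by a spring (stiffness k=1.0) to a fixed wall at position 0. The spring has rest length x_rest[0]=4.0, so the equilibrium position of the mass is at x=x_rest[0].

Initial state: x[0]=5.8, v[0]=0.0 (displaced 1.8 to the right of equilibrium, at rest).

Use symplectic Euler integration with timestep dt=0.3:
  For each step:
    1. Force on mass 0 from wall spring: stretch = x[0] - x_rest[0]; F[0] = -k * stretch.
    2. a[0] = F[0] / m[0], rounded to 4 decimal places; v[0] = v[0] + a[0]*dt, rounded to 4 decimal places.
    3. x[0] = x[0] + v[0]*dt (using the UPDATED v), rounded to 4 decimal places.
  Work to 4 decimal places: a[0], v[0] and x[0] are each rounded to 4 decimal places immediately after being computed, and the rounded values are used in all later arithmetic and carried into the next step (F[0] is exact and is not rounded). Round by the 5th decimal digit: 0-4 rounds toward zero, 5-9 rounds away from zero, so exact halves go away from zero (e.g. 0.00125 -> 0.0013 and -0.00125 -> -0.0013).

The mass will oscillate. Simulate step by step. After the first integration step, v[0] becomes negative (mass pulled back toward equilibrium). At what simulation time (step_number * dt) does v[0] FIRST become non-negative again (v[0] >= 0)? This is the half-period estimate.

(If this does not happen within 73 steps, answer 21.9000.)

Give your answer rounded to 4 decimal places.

Answer: 3.0000

Derivation:
Step 0: x=[5.8000] v=[0.0000]
Step 1: x=[5.5975] v=[-0.6750]
Step 2: x=[5.2153] v=[-1.2741]
Step 3: x=[4.6964] v=[-1.7298]
Step 4: x=[4.0991] v=[-1.9910]
Step 5: x=[3.4906] v=[-2.0282]
Step 6: x=[2.9394] v=[-1.8372]
Step 7: x=[2.5076] v=[-1.4395]
Step 8: x=[2.2436] v=[-0.8799]
Step 9: x=[2.1772] v=[-0.2213]
Step 10: x=[2.3159] v=[0.4623]
First v>=0 after going negative at step 10, time=3.0000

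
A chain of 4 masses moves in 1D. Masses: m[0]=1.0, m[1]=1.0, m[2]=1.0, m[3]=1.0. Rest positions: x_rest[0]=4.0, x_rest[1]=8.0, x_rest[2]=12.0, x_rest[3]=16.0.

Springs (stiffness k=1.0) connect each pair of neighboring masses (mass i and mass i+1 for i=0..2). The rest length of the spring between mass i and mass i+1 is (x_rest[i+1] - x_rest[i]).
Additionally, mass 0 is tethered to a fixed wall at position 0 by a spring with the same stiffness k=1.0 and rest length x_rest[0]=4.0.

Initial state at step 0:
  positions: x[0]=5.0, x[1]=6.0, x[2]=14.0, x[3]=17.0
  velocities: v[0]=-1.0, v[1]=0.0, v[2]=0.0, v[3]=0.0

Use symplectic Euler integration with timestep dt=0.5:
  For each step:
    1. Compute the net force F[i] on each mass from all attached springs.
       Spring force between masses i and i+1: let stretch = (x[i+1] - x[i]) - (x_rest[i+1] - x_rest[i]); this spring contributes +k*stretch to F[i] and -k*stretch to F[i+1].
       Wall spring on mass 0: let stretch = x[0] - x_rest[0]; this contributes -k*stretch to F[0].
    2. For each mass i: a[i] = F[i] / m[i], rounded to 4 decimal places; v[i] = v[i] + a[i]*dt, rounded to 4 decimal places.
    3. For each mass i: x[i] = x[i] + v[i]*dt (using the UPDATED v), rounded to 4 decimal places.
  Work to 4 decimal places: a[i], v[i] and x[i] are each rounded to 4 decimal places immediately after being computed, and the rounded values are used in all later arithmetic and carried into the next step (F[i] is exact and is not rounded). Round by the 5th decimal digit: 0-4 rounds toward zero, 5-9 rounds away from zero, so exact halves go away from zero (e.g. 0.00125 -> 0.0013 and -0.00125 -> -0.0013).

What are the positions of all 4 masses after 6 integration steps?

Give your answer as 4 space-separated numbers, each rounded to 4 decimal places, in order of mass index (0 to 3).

Answer: 6.3766 6.4271 13.4025 14.8718

Derivation:
Step 0: x=[5.0000 6.0000 14.0000 17.0000] v=[-1.0000 0.0000 0.0000 0.0000]
Step 1: x=[3.5000 7.7500 12.7500 17.2500] v=[-3.0000 3.5000 -2.5000 0.5000]
Step 2: x=[2.1875 9.6875 11.3750 17.3750] v=[-2.6250 3.8750 -2.7500 0.2500]
Step 3: x=[2.2032 10.1719 11.0781 17.0000] v=[0.0313 0.9688 -0.5938 -0.7500]
Step 4: x=[3.6603 8.8907 12.0352 16.1445] v=[2.9141 -2.5625 1.9141 -1.7110]
Step 5: x=[5.5099 7.0880 13.2335 15.2617] v=[3.6992 -3.6055 2.3965 -1.7657]
Step 6: x=[6.3766 6.4271 13.4025 14.8718] v=[1.7333 -1.3218 0.3379 -0.7798]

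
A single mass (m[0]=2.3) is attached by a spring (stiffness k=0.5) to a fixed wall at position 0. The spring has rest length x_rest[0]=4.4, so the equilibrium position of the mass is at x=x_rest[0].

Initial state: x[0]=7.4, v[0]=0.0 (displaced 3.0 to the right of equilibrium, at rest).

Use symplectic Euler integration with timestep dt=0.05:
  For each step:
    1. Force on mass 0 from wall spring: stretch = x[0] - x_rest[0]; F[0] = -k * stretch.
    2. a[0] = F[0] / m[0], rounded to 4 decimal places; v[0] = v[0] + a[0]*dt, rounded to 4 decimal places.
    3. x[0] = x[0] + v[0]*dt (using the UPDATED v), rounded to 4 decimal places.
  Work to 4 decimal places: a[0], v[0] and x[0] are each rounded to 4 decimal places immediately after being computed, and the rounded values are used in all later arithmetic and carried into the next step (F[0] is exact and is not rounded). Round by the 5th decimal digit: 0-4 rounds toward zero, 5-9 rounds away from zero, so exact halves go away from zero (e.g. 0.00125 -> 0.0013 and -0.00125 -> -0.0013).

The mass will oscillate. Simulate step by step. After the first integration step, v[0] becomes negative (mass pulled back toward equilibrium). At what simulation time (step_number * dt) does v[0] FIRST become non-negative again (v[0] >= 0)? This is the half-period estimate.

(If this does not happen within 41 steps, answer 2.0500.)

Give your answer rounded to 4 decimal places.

Answer: 2.0500

Derivation:
Step 0: x=[7.4000] v=[0.0000]
Step 1: x=[7.3984] v=[-0.0326]
Step 2: x=[7.3951] v=[-0.0652]
Step 3: x=[7.3902] v=[-0.0978]
Step 4: x=[7.3837] v=[-0.1303]
Step 5: x=[7.3756] v=[-0.1627]
Step 6: x=[7.3659] v=[-0.1950]
Step 7: x=[7.3545] v=[-0.2272]
Step 8: x=[7.3415] v=[-0.2593]
Step 9: x=[7.3269] v=[-0.2913]
Step 10: x=[7.3107] v=[-0.3231]
Step 11: x=[7.2930] v=[-0.3547]
Step 12: x=[7.2737] v=[-0.3861]
Step 13: x=[7.2528] v=[-0.4173]
Step 14: x=[7.2304] v=[-0.4483]
Step 15: x=[7.2064] v=[-0.4791]
Step 16: x=[7.1809] v=[-0.5096]
Step 17: x=[7.1539] v=[-0.5398]
Step 18: x=[7.1254] v=[-0.5697]
Step 19: x=[7.0954] v=[-0.5993]
Step 20: x=[7.0640] v=[-0.6286]
Step 21: x=[7.0311] v=[-0.6576]
Step 22: x=[6.9968] v=[-0.6862]
Step 23: x=[6.9611] v=[-0.7144]
Step 24: x=[6.9240] v=[-0.7422]
Step 25: x=[6.8855] v=[-0.7696]
Step 26: x=[6.8457] v=[-0.7966]
Step 27: x=[6.8045] v=[-0.8232]
Step 28: x=[6.7620] v=[-0.8493]
Step 29: x=[6.7183] v=[-0.8750]
Step 30: x=[6.6733] v=[-0.9002]
Step 31: x=[6.6271] v=[-0.9249]
Step 32: x=[6.5796] v=[-0.9491]
Step 33: x=[6.5310] v=[-0.9728]
Step 34: x=[6.4812] v=[-0.9960]
Step 35: x=[6.4303] v=[-1.0186]
Step 36: x=[6.3783] v=[-1.0407]
Step 37: x=[6.3252] v=[-1.0622]
Step 38: x=[6.2710] v=[-1.0831]
Step 39: x=[6.2158] v=[-1.1034]
Step 40: x=[6.1596] v=[-1.1231]
Step 41: x=[6.1025] v=[-1.1422]
v[0] did not become non-negative within 41 steps; using fallback time=2.0500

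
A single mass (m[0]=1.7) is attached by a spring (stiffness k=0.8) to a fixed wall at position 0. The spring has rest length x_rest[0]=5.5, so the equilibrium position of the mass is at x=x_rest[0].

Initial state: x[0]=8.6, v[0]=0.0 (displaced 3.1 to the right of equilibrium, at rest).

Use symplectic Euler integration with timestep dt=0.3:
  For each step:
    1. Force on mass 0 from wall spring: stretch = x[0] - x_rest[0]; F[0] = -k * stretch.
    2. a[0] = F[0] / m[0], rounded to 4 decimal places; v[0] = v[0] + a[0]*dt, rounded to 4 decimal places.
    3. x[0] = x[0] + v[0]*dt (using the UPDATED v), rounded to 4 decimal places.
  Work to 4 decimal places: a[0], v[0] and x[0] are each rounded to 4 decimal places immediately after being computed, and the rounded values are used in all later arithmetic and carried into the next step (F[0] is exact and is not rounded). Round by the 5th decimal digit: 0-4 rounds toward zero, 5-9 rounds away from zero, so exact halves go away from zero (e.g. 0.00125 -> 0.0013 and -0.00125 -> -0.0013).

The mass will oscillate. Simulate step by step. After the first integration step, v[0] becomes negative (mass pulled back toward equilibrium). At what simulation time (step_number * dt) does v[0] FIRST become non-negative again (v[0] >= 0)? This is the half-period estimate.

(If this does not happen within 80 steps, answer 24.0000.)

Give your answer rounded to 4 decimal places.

Step 0: x=[8.6000] v=[0.0000]
Step 1: x=[8.4687] v=[-0.4376]
Step 2: x=[8.2117] v=[-0.8567]
Step 3: x=[7.8399] v=[-1.2395]
Step 4: x=[7.3690] v=[-1.5698]
Step 5: x=[6.8189] v=[-1.8337]
Step 6: x=[6.2129] v=[-2.0199]
Step 7: x=[5.5767] v=[-2.1206]
Step 8: x=[4.9373] v=[-2.1314]
Step 9: x=[4.3217] v=[-2.0520]
Step 10: x=[3.7560] v=[-1.8857]
Step 11: x=[3.2642] v=[-1.6395]
Step 12: x=[2.8670] v=[-1.3239]
Step 13: x=[2.5813] v=[-0.9522]
Step 14: x=[2.4192] v=[-0.5402]
Step 15: x=[2.3876] v=[-0.1053]
Step 16: x=[2.4878] v=[0.3341]
First v>=0 after going negative at step 16, time=4.8000

Answer: 4.8000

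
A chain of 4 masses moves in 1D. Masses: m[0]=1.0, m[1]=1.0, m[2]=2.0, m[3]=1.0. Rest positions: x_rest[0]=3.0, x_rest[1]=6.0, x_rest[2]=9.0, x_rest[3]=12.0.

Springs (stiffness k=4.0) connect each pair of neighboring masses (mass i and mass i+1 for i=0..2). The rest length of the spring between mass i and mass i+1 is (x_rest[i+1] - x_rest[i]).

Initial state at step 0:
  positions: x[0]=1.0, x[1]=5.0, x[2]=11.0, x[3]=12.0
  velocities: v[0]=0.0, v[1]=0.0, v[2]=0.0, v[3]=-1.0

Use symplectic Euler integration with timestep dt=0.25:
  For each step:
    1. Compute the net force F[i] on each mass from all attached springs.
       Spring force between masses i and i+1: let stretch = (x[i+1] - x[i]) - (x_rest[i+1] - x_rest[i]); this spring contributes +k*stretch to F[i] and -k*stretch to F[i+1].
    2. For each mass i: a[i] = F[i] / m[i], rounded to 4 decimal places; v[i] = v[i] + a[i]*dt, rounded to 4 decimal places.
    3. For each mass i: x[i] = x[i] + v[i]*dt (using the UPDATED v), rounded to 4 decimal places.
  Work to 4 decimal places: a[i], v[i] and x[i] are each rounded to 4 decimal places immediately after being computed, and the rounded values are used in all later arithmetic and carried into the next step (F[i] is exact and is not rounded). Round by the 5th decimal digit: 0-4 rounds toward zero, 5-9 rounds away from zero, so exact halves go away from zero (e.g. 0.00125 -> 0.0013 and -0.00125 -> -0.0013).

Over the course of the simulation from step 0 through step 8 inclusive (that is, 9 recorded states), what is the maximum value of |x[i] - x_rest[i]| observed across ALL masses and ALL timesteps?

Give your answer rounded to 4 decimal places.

Answer: 2.6680

Derivation:
Step 0: x=[1.0000 5.0000 11.0000 12.0000] v=[0.0000 0.0000 0.0000 -1.0000]
Step 1: x=[1.2500 5.5000 10.3750 12.2500] v=[1.0000 2.0000 -2.5000 1.0000]
Step 2: x=[1.8125 6.1563 9.3750 12.7813] v=[2.2500 2.6250 -4.0000 2.1250]
Step 3: x=[2.7110 6.5313 8.3985 13.2110] v=[3.5938 1.4999 -3.9062 1.7187]
Step 4: x=[3.8145 6.4180 7.7901 13.1876] v=[4.4141 -0.4532 -2.4336 -0.0938]
Step 5: x=[4.8189 5.9969 7.6849 12.5648] v=[4.0176 -1.6846 -0.4209 -2.4913]
Step 6: x=[5.3678 5.7033 7.9787 11.4720] v=[2.1956 -1.1746 1.1751 -4.3712]
Step 7: x=[5.2506 5.8946 8.4247 10.2559] v=[-0.4689 0.7653 1.7841 -4.8645]
Step 8: x=[4.5444 6.5575 8.7834 9.3320] v=[-2.8249 2.6514 1.4347 -3.6957]
Max displacement = 2.6680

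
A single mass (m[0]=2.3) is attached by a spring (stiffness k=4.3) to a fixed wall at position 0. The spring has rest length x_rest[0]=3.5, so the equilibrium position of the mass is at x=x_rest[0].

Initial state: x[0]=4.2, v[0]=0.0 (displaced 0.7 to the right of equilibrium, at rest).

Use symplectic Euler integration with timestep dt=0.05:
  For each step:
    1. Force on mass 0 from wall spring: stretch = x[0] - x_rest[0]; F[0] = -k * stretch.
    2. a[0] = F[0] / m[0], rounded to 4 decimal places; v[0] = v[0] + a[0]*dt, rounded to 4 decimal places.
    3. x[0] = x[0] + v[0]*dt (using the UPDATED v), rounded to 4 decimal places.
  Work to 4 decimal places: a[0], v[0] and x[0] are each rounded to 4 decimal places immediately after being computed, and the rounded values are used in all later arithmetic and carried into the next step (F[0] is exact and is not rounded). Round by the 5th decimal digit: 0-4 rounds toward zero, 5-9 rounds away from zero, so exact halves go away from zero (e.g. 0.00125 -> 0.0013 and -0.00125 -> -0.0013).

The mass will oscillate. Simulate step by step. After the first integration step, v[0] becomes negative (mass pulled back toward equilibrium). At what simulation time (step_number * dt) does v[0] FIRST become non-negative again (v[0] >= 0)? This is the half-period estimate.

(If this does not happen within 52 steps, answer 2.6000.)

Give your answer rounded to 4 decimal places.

Step 0: x=[4.2000] v=[0.0000]
Step 1: x=[4.1967] v=[-0.0654]
Step 2: x=[4.1902] v=[-0.1305]
Step 3: x=[4.1805] v=[-0.1950]
Step 4: x=[4.1676] v=[-0.2586]
Step 5: x=[4.1516] v=[-0.3210]
Step 6: x=[4.1325] v=[-0.3819]
Step 7: x=[4.1105] v=[-0.4410]
Step 8: x=[4.0856] v=[-0.4981]
Step 9: x=[4.0580] v=[-0.5528]
Step 10: x=[4.0278] v=[-0.6050]
Step 11: x=[3.9951] v=[-0.6543]
Step 12: x=[3.9601] v=[-0.7006]
Step 13: x=[3.9229] v=[-0.7436]
Step 14: x=[3.8837] v=[-0.7831]
Step 15: x=[3.8428] v=[-0.8190]
Step 16: x=[3.8003] v=[-0.8510]
Step 17: x=[3.7563] v=[-0.8791]
Step 18: x=[3.7111] v=[-0.9031]
Step 19: x=[3.6650] v=[-0.9228]
Step 20: x=[3.6181] v=[-0.9382]
Step 21: x=[3.5706] v=[-0.9492]
Step 22: x=[3.5228] v=[-0.9558]
Step 23: x=[3.4749] v=[-0.9579]
Step 24: x=[3.4271] v=[-0.9556]
Step 25: x=[3.3797] v=[-0.9488]
Step 26: x=[3.3328] v=[-0.9376]
Step 27: x=[3.2867] v=[-0.9220]
Step 28: x=[3.2416] v=[-0.9021]
Step 29: x=[3.1977] v=[-0.8779]
Step 30: x=[3.1552] v=[-0.8496]
Step 31: x=[3.1143] v=[-0.8174]
Step 32: x=[3.0752] v=[-0.7813]
Step 33: x=[3.0381] v=[-0.7416]
Step 34: x=[3.0032] v=[-0.6984]
Step 35: x=[2.9706] v=[-0.6520]
Step 36: x=[2.9405] v=[-0.6025]
Step 37: x=[2.9130] v=[-0.5502]
Step 38: x=[2.8882] v=[-0.4953]
Step 39: x=[2.8663] v=[-0.4381]
Step 40: x=[2.8474] v=[-0.3789]
Step 41: x=[2.8315] v=[-0.3179]
Step 42: x=[2.8187] v=[-0.2554]
Step 43: x=[2.8091] v=[-0.1917]
Step 44: x=[2.8027] v=[-0.1271]
Step 45: x=[2.7996] v=[-0.0619]
Step 46: x=[2.7998] v=[0.0036]
First v>=0 after going negative at step 46, time=2.3000

Answer: 2.3000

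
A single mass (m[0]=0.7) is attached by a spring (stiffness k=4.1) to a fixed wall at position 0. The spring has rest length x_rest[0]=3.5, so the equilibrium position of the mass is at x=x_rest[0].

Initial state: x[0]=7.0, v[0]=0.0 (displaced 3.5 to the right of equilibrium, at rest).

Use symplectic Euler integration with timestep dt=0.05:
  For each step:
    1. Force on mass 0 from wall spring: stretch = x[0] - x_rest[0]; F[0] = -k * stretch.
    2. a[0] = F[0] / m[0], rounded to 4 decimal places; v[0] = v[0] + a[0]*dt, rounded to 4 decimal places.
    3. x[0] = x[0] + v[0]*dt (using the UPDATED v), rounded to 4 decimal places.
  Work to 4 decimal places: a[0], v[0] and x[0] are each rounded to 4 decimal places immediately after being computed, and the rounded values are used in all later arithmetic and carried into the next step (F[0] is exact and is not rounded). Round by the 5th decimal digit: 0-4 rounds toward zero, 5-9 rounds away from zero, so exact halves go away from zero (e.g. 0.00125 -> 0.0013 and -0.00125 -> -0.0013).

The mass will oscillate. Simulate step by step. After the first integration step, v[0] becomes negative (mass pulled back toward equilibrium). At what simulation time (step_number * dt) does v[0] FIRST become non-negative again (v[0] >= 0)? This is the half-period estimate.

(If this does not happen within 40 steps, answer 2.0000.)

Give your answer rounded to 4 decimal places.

Step 0: x=[7.0000] v=[0.0000]
Step 1: x=[6.9488] v=[-1.0250]
Step 2: x=[6.8471] v=[-2.0350]
Step 3: x=[6.6963] v=[-3.0152]
Step 4: x=[6.4987] v=[-3.9513]
Step 5: x=[6.2572] v=[-4.8295]
Step 6: x=[5.9754] v=[-5.6370]
Step 7: x=[5.6573] v=[-6.3619]
Step 8: x=[5.3076] v=[-6.9937]
Step 9: x=[4.9314] v=[-7.5231]
Step 10: x=[4.5343] v=[-7.9423]
Step 11: x=[4.1220] v=[-8.2452]
Step 12: x=[3.7006] v=[-8.4274]
Step 13: x=[3.2763] v=[-8.4861]
Step 14: x=[2.8553] v=[-8.4206]
Step 15: x=[2.4437] v=[-8.2318]
Step 16: x=[2.0476] v=[-7.9225]
Step 17: x=[1.6727] v=[-7.4972]
Step 18: x=[1.3246] v=[-6.9621]
Step 19: x=[1.0084] v=[-6.3250]
Step 20: x=[0.7286] v=[-5.5953]
Step 21: x=[0.4894] v=[-4.7837]
Step 22: x=[0.2943] v=[-3.9020]
Step 23: x=[0.1461] v=[-2.9632]
Step 24: x=[0.0471] v=[-1.9810]
Step 25: x=[-0.0014] v=[-0.9698]
Step 26: x=[0.0014] v=[0.0556]
First v>=0 after going negative at step 26, time=1.3000

Answer: 1.3000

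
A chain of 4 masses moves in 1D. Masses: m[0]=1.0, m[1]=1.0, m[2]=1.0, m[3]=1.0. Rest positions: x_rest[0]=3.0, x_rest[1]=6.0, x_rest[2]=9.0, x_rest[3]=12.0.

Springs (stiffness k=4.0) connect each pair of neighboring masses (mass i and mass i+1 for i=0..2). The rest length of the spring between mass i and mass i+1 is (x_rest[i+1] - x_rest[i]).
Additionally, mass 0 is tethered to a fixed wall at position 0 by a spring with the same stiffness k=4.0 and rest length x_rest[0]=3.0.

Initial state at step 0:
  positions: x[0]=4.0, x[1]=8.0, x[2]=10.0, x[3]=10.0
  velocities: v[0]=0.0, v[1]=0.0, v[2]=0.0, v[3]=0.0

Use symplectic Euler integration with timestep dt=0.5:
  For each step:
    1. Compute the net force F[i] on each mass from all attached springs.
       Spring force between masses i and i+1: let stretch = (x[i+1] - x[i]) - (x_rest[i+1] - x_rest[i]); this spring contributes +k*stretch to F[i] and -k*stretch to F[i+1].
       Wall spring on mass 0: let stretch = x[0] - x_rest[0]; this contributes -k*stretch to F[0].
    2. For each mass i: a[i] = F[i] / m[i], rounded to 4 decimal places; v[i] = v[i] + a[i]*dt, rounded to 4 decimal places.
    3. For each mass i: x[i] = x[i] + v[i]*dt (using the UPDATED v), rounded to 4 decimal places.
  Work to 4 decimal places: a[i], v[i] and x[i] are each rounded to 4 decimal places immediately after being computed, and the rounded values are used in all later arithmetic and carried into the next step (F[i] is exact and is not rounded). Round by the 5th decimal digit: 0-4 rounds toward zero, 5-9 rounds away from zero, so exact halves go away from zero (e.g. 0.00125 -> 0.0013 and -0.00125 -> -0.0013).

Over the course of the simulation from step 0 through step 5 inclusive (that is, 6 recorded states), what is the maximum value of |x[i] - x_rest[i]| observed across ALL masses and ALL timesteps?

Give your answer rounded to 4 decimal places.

Answer: 3.0000

Derivation:
Step 0: x=[4.0000 8.0000 10.0000 10.0000] v=[0.0000 0.0000 0.0000 0.0000]
Step 1: x=[4.0000 6.0000 8.0000 13.0000] v=[0.0000 -4.0000 -4.0000 6.0000]
Step 2: x=[2.0000 4.0000 9.0000 14.0000] v=[-4.0000 -4.0000 2.0000 2.0000]
Step 3: x=[0.0000 5.0000 10.0000 13.0000] v=[-4.0000 2.0000 2.0000 -2.0000]
Step 4: x=[3.0000 6.0000 9.0000 12.0000] v=[6.0000 2.0000 -2.0000 -2.0000]
Step 5: x=[6.0000 7.0000 8.0000 11.0000] v=[6.0000 2.0000 -2.0000 -2.0000]
Max displacement = 3.0000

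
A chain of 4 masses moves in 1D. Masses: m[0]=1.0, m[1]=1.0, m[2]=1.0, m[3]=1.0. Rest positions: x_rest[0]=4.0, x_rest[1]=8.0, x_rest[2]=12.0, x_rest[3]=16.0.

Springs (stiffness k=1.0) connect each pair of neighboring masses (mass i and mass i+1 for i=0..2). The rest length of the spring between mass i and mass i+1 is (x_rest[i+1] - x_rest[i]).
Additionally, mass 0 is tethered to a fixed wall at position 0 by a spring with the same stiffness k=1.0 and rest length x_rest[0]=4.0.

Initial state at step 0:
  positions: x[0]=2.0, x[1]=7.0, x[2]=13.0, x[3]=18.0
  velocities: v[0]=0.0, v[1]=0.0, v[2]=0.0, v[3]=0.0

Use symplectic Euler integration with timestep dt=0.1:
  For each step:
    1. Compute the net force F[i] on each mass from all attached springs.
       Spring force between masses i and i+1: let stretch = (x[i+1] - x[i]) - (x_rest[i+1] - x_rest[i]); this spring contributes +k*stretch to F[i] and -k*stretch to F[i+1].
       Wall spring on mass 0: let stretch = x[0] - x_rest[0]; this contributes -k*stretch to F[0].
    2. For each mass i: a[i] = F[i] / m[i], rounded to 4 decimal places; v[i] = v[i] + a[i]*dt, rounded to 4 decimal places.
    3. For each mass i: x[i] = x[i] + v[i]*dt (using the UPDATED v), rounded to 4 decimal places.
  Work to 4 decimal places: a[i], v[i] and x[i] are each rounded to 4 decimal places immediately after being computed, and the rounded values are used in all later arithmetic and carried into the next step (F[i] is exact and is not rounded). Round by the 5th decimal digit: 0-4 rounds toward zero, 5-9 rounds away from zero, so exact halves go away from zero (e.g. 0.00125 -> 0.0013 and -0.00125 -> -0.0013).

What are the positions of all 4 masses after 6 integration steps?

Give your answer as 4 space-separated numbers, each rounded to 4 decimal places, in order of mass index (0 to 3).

Answer: 2.5959 7.2099 12.8037 17.7901

Derivation:
Step 0: x=[2.0000 7.0000 13.0000 18.0000] v=[0.0000 0.0000 0.0000 0.0000]
Step 1: x=[2.0300 7.0100 12.9900 17.9900] v=[0.3000 0.1000 -0.1000 -0.1000]
Step 2: x=[2.0895 7.0300 12.9702 17.9700] v=[0.5950 0.2000 -0.1980 -0.2000]
Step 3: x=[2.1775 7.0600 12.9410 17.9400] v=[0.8801 0.3000 -0.2920 -0.3000]
Step 4: x=[2.2926 7.1000 12.9030 17.9000] v=[1.1506 0.3999 -0.3802 -0.3999]
Step 5: x=[2.4328 7.1500 12.8569 17.8500] v=[1.4021 0.4995 -0.4608 -0.4996]
Step 6: x=[2.5959 7.2099 12.8037 17.7901] v=[1.6305 0.5985 -0.5322 -0.5989]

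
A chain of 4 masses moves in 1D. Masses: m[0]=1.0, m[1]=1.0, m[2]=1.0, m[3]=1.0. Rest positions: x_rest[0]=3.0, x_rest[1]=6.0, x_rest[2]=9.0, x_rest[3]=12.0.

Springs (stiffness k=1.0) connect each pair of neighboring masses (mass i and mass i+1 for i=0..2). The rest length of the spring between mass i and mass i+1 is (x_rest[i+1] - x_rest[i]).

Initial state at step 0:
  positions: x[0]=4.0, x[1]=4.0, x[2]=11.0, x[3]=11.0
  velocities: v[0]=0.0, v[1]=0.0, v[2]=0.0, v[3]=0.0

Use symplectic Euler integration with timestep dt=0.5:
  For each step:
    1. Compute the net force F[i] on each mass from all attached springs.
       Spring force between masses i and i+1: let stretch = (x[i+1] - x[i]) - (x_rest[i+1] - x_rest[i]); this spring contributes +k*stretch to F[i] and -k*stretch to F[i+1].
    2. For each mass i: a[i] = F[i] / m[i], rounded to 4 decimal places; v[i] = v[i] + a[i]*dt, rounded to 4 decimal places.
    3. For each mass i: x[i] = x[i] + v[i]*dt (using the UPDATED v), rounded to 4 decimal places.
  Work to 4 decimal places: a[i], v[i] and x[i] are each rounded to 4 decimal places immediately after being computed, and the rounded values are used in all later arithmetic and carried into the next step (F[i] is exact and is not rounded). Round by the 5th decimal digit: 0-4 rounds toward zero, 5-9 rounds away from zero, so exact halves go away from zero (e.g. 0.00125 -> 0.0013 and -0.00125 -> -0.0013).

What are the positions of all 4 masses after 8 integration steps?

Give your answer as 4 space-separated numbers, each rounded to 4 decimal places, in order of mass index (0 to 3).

Answer: 2.5596 6.6458 8.3547 12.4409

Derivation:
Step 0: x=[4.0000 4.0000 11.0000 11.0000] v=[0.0000 0.0000 0.0000 0.0000]
Step 1: x=[3.2500 5.7500 9.2500 11.7500] v=[-1.5000 3.5000 -3.5000 1.5000]
Step 2: x=[2.3750 7.7500 7.2500 12.6250] v=[-1.7500 4.0000 -4.0000 1.7500]
Step 3: x=[2.0938 8.2813 6.7188 12.9063] v=[-0.5625 1.0625 -1.0625 0.5625]
Step 4: x=[2.6095 6.8751 8.1251 12.3907] v=[1.0313 -2.8125 2.8125 -1.0313]
Step 5: x=[3.4416 4.7150 10.2853 11.5587] v=[1.6641 -4.3203 4.3203 -1.6641]
Step 6: x=[3.8420 3.6291 11.3713 11.1583] v=[0.8008 -2.1719 2.1719 -0.8008]
Step 7: x=[3.4392 4.5320 10.4685 11.5612] v=[-0.8057 1.8057 -1.8057 0.8057]
Step 8: x=[2.5596 6.6458 8.3547 12.4409] v=[-1.7593 4.2276 -4.2276 1.7594]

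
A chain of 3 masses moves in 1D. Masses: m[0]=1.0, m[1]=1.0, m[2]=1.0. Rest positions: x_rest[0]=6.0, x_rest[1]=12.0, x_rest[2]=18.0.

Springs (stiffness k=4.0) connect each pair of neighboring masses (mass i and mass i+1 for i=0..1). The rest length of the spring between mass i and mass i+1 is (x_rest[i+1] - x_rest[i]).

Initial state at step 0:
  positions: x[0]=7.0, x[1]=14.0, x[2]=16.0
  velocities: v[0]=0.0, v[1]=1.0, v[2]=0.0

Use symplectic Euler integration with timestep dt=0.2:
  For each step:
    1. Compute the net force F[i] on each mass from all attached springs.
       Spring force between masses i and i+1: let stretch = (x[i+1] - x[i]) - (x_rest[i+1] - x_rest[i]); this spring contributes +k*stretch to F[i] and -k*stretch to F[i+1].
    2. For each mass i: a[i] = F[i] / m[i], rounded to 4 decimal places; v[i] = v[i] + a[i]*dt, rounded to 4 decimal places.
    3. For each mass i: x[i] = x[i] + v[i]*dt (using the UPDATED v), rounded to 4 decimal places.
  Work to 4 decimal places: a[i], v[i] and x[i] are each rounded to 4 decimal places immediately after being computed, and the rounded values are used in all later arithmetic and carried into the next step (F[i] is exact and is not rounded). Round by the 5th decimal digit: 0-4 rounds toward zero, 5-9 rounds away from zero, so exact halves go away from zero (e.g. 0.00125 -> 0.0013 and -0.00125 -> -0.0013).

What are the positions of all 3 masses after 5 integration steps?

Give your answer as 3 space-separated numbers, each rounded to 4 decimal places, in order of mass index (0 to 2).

Answer: 6.4372 11.2871 20.2758

Derivation:
Step 0: x=[7.0000 14.0000 16.0000] v=[0.0000 1.0000 0.0000]
Step 1: x=[7.1600 13.4000 16.6400] v=[0.8000 -3.0000 3.2000]
Step 2: x=[7.3584 12.3200 17.7216] v=[0.9920 -5.4000 5.4080]
Step 3: x=[7.3907 11.3104 18.8989] v=[0.1613 -5.0480 5.8867]
Step 4: x=[7.0901 10.8878 19.8221] v=[-1.5029 -2.1130 4.6159]
Step 5: x=[6.4372 11.2871 20.2758] v=[-3.2647 1.9963 2.2685]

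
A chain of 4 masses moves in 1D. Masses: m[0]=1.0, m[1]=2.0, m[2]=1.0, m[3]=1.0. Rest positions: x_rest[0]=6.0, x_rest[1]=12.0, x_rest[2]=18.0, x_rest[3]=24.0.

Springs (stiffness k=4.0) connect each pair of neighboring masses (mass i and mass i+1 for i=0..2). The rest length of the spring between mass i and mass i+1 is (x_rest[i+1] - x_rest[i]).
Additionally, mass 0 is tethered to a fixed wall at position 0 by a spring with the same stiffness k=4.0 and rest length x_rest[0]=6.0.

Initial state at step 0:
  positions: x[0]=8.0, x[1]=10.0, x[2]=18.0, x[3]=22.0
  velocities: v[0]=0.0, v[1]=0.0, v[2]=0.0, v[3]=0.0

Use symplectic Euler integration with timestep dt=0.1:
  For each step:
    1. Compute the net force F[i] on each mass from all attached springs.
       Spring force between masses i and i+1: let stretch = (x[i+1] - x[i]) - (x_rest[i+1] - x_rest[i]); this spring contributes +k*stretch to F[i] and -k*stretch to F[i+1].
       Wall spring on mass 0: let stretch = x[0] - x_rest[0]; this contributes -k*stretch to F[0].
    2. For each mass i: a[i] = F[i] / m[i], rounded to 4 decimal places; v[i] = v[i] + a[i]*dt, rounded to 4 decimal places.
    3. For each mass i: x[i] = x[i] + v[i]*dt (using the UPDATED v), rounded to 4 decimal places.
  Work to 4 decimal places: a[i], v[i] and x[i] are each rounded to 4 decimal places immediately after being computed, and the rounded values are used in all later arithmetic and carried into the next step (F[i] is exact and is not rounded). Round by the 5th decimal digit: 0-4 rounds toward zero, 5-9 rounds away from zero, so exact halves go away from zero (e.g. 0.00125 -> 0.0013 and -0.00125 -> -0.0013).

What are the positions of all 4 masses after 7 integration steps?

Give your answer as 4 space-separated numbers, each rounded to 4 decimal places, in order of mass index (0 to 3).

Step 0: x=[8.0000 10.0000 18.0000 22.0000] v=[0.0000 0.0000 0.0000 0.0000]
Step 1: x=[7.7600 10.1200 17.8400 22.0800] v=[-2.4000 1.2000 -1.6000 0.8000]
Step 2: x=[7.3040 10.3472 17.5408 22.2304] v=[-4.5600 2.2720 -2.9920 1.5040]
Step 3: x=[6.6776 10.6574 17.1414 22.4332] v=[-6.2643 3.1021 -3.9936 2.0282]
Step 4: x=[5.9433 11.0177 16.6944 22.6644] v=[-7.3434 3.6029 -4.4705 2.3115]
Step 5: x=[5.1742 11.3900 16.2591 22.8968] v=[-7.6910 3.7234 -4.3532 2.3235]
Step 6: x=[4.4468 11.7354 15.8945 23.1036] v=[-7.2744 3.4541 -3.6458 2.0684]
Step 7: x=[3.8330 12.0182 15.6519 23.2621] v=[-6.1377 2.8282 -2.4258 1.5848]

Answer: 3.8330 12.0182 15.6519 23.2621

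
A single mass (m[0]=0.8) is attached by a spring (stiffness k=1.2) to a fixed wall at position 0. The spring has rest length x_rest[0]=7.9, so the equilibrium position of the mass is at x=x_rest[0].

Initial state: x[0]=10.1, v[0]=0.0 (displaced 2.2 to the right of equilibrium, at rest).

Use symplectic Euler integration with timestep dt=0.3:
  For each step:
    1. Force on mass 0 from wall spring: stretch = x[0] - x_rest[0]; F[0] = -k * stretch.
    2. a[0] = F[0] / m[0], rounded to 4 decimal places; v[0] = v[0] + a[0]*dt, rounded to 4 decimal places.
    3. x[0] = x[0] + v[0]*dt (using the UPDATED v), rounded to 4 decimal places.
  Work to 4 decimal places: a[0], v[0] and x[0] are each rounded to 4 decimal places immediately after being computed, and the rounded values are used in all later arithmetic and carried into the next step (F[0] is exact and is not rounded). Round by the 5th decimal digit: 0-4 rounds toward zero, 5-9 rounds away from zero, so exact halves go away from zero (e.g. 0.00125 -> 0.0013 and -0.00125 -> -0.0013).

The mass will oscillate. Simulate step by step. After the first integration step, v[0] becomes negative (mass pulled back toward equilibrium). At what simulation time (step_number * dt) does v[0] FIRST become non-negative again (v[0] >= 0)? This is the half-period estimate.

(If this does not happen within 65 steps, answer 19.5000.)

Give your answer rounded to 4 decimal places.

Answer: 2.7000

Derivation:
Step 0: x=[10.1000] v=[0.0000]
Step 1: x=[9.8030] v=[-0.9900]
Step 2: x=[9.2491] v=[-1.8464]
Step 3: x=[8.5131] v=[-2.4535]
Step 4: x=[7.6943] v=[-2.7294]
Step 5: x=[6.9033] v=[-2.6368]
Step 6: x=[6.2468] v=[-2.1883]
Step 7: x=[5.8135] v=[-1.4444]
Step 8: x=[5.6619] v=[-0.5055]
Step 9: x=[5.8124] v=[0.5017]
First v>=0 after going negative at step 9, time=2.7000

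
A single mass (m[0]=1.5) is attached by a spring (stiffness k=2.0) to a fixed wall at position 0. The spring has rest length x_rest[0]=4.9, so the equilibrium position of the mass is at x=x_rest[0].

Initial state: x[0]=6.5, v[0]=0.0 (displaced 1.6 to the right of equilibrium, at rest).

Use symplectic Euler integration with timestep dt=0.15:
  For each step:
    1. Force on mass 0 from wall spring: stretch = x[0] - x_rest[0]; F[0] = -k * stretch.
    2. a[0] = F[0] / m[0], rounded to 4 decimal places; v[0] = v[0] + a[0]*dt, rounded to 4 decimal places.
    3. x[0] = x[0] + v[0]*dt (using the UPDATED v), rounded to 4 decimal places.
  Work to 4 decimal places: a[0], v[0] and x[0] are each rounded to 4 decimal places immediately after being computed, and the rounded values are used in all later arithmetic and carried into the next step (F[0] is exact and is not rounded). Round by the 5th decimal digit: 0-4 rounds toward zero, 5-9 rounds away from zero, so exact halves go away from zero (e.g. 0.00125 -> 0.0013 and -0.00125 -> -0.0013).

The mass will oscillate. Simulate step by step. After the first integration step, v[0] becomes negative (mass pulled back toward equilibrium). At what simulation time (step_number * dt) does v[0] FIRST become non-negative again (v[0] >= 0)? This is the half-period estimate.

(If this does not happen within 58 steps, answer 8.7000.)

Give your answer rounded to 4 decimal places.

Answer: 2.8500

Derivation:
Step 0: x=[6.5000] v=[0.0000]
Step 1: x=[6.4520] v=[-0.3200]
Step 2: x=[6.3574] v=[-0.6304]
Step 3: x=[6.2191] v=[-0.9219]
Step 4: x=[6.0412] v=[-1.1857]
Step 5: x=[5.8291] v=[-1.4139]
Step 6: x=[5.5891] v=[-1.5997]
Step 7: x=[5.3285] v=[-1.7375]
Step 8: x=[5.0550] v=[-1.8232]
Step 9: x=[4.7769] v=[-1.8542]
Step 10: x=[4.5025] v=[-1.8296]
Step 11: x=[4.2400] v=[-1.7501]
Step 12: x=[3.9973] v=[-1.6181]
Step 13: x=[3.7817] v=[-1.4376]
Step 14: x=[3.5996] v=[-1.2139]
Step 15: x=[3.4565] v=[-0.9538]
Step 16: x=[3.3567] v=[-0.6651]
Step 17: x=[3.3032] v=[-0.3564]
Step 18: x=[3.2977] v=[-0.0370]
Step 19: x=[3.3402] v=[0.2835]
First v>=0 after going negative at step 19, time=2.8500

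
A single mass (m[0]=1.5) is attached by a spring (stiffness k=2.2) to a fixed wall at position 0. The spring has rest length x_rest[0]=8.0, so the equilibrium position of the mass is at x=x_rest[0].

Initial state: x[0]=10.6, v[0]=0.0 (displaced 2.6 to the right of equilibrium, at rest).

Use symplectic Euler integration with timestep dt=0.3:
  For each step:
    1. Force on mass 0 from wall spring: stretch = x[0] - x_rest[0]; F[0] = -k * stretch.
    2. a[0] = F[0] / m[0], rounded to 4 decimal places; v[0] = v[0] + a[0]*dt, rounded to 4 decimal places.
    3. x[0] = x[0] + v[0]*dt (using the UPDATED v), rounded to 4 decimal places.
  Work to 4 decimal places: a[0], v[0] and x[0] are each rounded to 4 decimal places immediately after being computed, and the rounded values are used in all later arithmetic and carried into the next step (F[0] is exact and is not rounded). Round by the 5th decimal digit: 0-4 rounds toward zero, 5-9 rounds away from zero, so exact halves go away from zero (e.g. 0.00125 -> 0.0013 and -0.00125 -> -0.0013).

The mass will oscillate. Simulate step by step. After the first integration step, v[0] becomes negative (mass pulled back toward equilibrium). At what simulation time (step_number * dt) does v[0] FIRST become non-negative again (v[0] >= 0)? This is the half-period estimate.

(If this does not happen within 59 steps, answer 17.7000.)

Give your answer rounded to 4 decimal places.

Answer: 2.7000

Derivation:
Step 0: x=[10.6000] v=[0.0000]
Step 1: x=[10.2568] v=[-1.1440]
Step 2: x=[9.6157] v=[-2.1370]
Step 3: x=[8.7613] v=[-2.8479]
Step 4: x=[7.8064] v=[-3.1829]
Step 5: x=[6.8771] v=[-3.0977]
Step 6: x=[6.0960] v=[-2.6036]
Step 7: x=[5.5662] v=[-1.7659]
Step 8: x=[5.3577] v=[-0.6950]
Step 9: x=[5.4980] v=[0.4676]
First v>=0 after going negative at step 9, time=2.7000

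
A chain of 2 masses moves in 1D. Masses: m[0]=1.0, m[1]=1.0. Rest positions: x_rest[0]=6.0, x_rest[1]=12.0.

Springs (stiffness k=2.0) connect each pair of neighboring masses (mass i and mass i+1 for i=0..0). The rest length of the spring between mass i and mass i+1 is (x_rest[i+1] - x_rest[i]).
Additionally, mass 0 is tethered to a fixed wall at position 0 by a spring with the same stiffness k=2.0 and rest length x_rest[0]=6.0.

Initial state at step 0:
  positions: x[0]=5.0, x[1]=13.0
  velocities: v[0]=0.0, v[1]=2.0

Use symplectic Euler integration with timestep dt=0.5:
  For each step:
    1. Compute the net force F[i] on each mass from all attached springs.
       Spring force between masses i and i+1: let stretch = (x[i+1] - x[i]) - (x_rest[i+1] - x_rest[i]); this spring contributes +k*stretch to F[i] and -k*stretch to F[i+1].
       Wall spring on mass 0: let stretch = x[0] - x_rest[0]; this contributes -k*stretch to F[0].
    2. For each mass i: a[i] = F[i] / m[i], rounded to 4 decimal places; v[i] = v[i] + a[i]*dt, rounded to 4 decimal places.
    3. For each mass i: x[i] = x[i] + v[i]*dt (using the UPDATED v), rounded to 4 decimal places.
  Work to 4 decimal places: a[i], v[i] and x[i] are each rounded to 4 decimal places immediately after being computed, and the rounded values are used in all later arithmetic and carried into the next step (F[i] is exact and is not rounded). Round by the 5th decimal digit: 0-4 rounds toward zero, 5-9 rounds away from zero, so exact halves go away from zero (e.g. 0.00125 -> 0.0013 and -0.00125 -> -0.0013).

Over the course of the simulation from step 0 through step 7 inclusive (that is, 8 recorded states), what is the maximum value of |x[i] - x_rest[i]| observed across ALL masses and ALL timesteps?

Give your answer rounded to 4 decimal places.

Step 0: x=[5.0000 13.0000] v=[0.0000 2.0000]
Step 1: x=[6.5000 13.0000] v=[3.0000 0.0000]
Step 2: x=[8.0000 12.7500] v=[3.0000 -0.5000]
Step 3: x=[7.8750 13.1250] v=[-0.2500 0.7500]
Step 4: x=[6.4375 13.8750] v=[-2.8750 1.5000]
Step 5: x=[5.5000 13.9063] v=[-1.8750 0.0625]
Step 6: x=[6.0157 12.7344] v=[1.0313 -2.3438]
Step 7: x=[6.8829 11.2032] v=[1.7343 -3.0625]
Max displacement = 2.0000

Answer: 2.0000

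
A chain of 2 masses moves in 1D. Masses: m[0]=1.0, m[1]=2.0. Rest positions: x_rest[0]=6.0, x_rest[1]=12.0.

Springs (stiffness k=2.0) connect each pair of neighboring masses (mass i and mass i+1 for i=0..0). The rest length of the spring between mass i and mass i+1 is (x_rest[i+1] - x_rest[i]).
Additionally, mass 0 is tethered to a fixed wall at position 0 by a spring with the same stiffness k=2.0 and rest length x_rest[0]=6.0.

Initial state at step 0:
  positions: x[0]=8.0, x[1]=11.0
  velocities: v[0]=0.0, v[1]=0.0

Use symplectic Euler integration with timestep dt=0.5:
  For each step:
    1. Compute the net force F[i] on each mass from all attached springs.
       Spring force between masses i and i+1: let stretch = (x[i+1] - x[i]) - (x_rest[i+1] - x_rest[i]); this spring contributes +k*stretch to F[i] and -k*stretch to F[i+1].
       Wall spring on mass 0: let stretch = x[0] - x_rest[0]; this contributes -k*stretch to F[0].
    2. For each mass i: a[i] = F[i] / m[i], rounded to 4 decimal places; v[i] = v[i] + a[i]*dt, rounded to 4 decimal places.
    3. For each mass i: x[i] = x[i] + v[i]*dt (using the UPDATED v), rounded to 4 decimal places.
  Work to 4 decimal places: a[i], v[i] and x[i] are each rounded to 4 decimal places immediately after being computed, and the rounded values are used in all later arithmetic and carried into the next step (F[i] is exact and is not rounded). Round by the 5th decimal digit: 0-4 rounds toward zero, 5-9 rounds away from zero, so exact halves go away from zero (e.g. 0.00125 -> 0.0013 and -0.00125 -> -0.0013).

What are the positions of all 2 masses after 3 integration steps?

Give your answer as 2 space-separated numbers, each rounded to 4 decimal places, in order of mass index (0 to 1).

Answer: 4.0938 12.3594

Derivation:
Step 0: x=[8.0000 11.0000] v=[0.0000 0.0000]
Step 1: x=[5.5000 11.7500] v=[-5.0000 1.5000]
Step 2: x=[3.3750 12.4375] v=[-4.2500 1.3750]
Step 3: x=[4.0938 12.3594] v=[1.4375 -0.1563]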